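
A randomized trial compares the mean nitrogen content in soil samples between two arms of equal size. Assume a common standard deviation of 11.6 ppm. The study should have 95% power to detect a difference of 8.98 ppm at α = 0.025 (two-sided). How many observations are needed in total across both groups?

For two equal groups, n per group = 2·((z_{α/2} + z_β)·σ/δ)².
z_{α/2} = 2.241; z_β = 1.645 (power 95%).
n = 2 × (3.886 × 11.6 / 8.98)² = 2 × 25.20 = 50.40
Round up: n = 51 per group.
Total across both groups: 2 × 51 = 102.

102 total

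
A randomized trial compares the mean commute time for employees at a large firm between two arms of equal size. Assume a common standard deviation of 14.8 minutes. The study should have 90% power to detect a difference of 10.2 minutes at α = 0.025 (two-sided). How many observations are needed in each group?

53 per group

For two equal groups, n per group = 2·((z_{α/2} + z_β)·σ/δ)².
z_{α/2} = 2.241; z_β = 1.282 (power 90%).
n = 2 × (3.523 × 14.8 / 10.2)² = 2 × 26.13 = 52.26
Round up: n = 53 per group.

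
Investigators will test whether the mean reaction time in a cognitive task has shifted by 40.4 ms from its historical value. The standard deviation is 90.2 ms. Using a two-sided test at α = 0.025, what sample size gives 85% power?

54

For a one-sample z-test, n = ((z_{α/2} + z_β)·σ/δ)².
z_{α/2} = 2.241 (two-sided α = 0.025); z_β = 1.036 (power 85% → β = 0.15).
n = (3.277 × 90.2 / 40.4)² = 53.53
Round up: n = 54.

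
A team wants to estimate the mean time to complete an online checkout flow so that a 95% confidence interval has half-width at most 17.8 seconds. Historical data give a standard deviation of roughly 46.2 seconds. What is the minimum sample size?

n = 26

For a mean, the margin of error is E = z·σ/√n, so n = (zσ/E)².
At 95% confidence, z = 1.960.
n = (1.960 × 46.2 / 17.8)² = 25.88
Round up: n = 26.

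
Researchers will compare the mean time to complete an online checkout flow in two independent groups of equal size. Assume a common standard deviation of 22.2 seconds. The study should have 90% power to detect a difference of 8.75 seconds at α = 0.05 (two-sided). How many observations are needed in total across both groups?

For two equal groups, n per group = 2·((z_{α/2} + z_β)·σ/δ)².
z_{α/2} = 1.960; z_β = 1.282 (power 90%).
n = 2 × (3.242 × 22.2 / 8.75)² = 2 × 67.66 = 135.32
Round up: n = 136 per group.
Total across both groups: 2 × 136 = 272.

272 total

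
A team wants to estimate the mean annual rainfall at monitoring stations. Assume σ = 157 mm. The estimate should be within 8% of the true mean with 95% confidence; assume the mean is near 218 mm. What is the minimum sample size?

312

For a mean, the margin of error is E = z·σ/√n, so n = (zσ/E)².
At 95% confidence, z = 1.960.
E = 8% of 218 = 17.44 mm.
n = (1.960 × 157 / 17.44)² = 311.33
Round up: n = 312.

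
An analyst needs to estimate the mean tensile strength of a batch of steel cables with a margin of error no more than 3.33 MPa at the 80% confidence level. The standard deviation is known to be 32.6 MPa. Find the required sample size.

n = 158

For a mean, the margin of error is E = z·σ/√n, so n = (zσ/E)².
At 80% confidence, z = 1.282.
n = (1.282 × 32.6 / 3.33)² = 157.52
Round up: n = 158.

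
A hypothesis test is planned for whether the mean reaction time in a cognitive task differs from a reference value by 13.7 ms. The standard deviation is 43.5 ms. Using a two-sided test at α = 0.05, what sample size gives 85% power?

For a one-sample z-test, n = ((z_{α/2} + z_β)·σ/δ)².
z_{α/2} = 1.960 (two-sided α = 0.05); z_β = 1.036 (power 85% → β = 0.15).
n = (2.996 × 43.5 / 13.7)² = 90.49
Round up: n = 91.

n = 91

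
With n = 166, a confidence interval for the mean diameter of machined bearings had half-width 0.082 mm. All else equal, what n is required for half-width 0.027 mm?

n = 1532

Margin of error scales as 1/√n, so n₂ = n₁·(E₁/E₂)².
n₂ = 166 × (0.082/0.027)² = 166 × 9.224 = 1531.18
Round up: n₂ = 1532.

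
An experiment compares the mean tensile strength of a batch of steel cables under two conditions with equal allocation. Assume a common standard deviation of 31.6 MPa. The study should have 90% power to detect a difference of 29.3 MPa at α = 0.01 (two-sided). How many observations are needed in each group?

35 per group

For two equal groups, n per group = 2·((z_{α/2} + z_β)·σ/δ)².
z_{α/2} = 2.576; z_β = 1.282 (power 90%).
n = 2 × (3.858 × 31.6 / 29.3)² = 2 × 17.31 = 34.62
Round up: n = 35 per group.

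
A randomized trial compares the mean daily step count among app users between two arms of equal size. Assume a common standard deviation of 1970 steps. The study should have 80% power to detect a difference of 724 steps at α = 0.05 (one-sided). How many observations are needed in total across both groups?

For two equal groups, n per group = 2·((z_α + z_β)·σ/δ)².
z_α = 1.645; z_β = 0.842 (power 80%).
n = 2 × (2.487 × 1970 / 724)² = 2 × 45.79 = 91.58
Round up: n = 92 per group.
Total across both groups: 2 × 92 = 184.

184 total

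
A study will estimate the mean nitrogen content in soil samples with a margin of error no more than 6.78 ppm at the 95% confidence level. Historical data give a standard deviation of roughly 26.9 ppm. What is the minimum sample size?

61

For a mean, the margin of error is E = z·σ/√n, so n = (zσ/E)².
At 95% confidence, z = 1.960.
n = (1.960 × 26.9 / 6.78)² = 60.47
Round up: n = 61.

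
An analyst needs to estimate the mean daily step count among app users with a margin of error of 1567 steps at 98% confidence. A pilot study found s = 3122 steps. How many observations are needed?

22

For a mean, the margin of error is E = z·σ/√n, so n = (zσ/E)².
At 98% confidence, z = 2.326.
n = (2.326 × 3122 / 1567)² = 21.48
Round up: n = 22.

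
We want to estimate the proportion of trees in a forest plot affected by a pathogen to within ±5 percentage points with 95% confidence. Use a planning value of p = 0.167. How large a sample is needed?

For a proportion with margin E = 0.05 at 95% confidence, z = 1.960.
n = p̂(1−p̂)(z/E)² = 0.167 × 0.833 × (1.960/0.05)² = 213.76
Round up: n = 214.

214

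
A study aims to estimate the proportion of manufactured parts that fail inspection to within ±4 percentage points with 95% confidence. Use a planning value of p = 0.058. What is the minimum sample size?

For a proportion with margin E = 0.04 at 95% confidence, z = 1.960.
n = p̂(1−p̂)(z/E)² = 0.058 × 0.942 × (1.960/0.04)² = 131.18
Round up: n = 132.

132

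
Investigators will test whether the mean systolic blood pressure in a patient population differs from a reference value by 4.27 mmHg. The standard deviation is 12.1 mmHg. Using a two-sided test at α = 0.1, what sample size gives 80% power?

For a one-sample z-test, n = ((z_{α/2} + z_β)·σ/δ)².
z_{α/2} = 1.645 (two-sided α = 0.1); z_β = 0.842 (power 80% → β = 0.2).
n = (2.487 × 12.1 / 4.27)² = 49.67
Round up: n = 50.

50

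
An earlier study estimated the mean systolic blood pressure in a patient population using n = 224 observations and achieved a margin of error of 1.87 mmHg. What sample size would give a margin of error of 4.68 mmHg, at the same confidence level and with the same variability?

n = 36

Margin of error scales as 1/√n, so n₂ = n₁·(E₁/E₂)².
n₂ = 224 × (1.87/4.68)² = 224 × 0.1597 = 35.77
Round up: n₂ = 36.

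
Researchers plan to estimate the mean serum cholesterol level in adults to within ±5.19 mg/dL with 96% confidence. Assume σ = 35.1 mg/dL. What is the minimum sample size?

For a mean, the margin of error is E = z·σ/√n, so n = (zσ/E)².
At 96% confidence, z = 2.054.
n = (2.054 × 35.1 / 5.19)² = 192.97
Round up: n = 193.

193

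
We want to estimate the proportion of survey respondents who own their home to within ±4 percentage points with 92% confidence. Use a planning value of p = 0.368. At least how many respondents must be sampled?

446

For a proportion with margin E = 0.04 at 92% confidence, z = 1.751.
n = p̂(1−p̂)(z/E)² = 0.368 × 0.632 × (1.751/0.04)² = 445.67
Round up: n = 446.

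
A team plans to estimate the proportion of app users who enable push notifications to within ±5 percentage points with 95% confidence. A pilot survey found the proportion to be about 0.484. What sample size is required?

For a proportion with margin E = 0.05 at 95% confidence, z = 1.960.
n = p̂(1−p̂)(z/E)² = 0.484 × 0.516 × (1.960/0.05)² = 383.77
Round up: n = 384.

384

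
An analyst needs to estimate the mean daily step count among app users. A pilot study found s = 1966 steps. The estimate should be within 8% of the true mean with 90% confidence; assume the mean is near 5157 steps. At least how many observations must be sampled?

For a mean, the margin of error is E = z·σ/√n, so n = (zσ/E)².
At 90% confidence, z = 1.645.
E = 8% of 5157 = 412.6 steps.
n = (1.645 × 1966 / 412.6)² = 61.45
Round up: n = 62.

62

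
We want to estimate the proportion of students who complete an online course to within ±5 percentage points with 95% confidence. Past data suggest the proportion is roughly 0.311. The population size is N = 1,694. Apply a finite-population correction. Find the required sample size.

276

For a proportion with margin E = 0.05 at 95% confidence, z = 1.960.
n = p̂(1−p̂)(z/E)² = 0.311 × 0.689 × (1.960/0.05)² = 329.27 — call this n₀.
Finite-population correction with N = 1,694: n = n₀ / (1 + (n₀−1)/N) = 329.27 / 1.194 = 275.77
Round up: n = 276.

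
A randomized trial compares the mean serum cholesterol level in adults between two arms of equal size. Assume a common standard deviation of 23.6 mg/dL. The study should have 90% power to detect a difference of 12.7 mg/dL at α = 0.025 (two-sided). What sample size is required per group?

For two equal groups, n per group = 2·((z_{α/2} + z_β)·σ/δ)².
z_{α/2} = 2.241; z_β = 1.282 (power 90%).
n = 2 × (3.523 × 23.6 / 12.7)² = 2 × 42.86 = 85.72
Round up: n = 86 per group.

86 per group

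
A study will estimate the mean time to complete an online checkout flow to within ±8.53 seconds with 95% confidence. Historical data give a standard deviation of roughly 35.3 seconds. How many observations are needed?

n = 66

For a mean, the margin of error is E = z·σ/√n, so n = (zσ/E)².
At 95% confidence, z = 1.960.
n = (1.960 × 35.3 / 8.53)² = 65.79
Round up: n = 66.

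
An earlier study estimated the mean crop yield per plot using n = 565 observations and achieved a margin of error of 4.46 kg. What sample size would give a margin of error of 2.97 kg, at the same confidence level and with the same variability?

Margin of error scales as 1/√n, so n₂ = n₁·(E₁/E₂)².
n₂ = 565 × (4.46/2.97)² = 565 × 2.255 = 1274.08
Round up: n₂ = 1275.

1275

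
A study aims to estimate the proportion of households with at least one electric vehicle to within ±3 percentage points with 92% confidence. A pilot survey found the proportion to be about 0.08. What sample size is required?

For a proportion with margin E = 0.03 at 92% confidence, z = 1.751.
n = p̂(1−p̂)(z/E)² = 0.08 × 0.92 × (1.751/0.03)² = 250.73
Round up: n = 251.

251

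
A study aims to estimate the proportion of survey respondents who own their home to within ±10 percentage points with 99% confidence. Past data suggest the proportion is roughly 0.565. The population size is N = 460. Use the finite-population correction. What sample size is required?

For a proportion with margin E = 0.1 at 99% confidence, z = 2.576.
n = p̂(1−p̂)(z/E)² = 0.565 × 0.435 × (2.576/0.1)² = 163.09 — call this n₀.
Finite-population correction with N = 460: n = n₀ / (1 + (n₀−1)/N) = 163.09 / 1.352 = 120.63
Round up: n = 121.

n = 121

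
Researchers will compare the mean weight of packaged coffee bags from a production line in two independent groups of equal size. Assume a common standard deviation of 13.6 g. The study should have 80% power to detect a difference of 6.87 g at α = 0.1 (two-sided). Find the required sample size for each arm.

49 per group

For two equal groups, n per group = 2·((z_{α/2} + z_β)·σ/δ)².
z_{α/2} = 1.645; z_β = 0.842 (power 80%).
n = 2 × (2.487 × 13.6 / 6.87)² = 2 × 24.24 = 48.48
Round up: n = 49 per group.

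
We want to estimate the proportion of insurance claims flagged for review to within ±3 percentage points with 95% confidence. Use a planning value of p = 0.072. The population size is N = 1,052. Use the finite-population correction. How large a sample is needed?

For a proportion with margin E = 0.03 at 95% confidence, z = 1.960.
n = p̂(1−p̂)(z/E)² = 0.072 × 0.928 × (1.960/0.03)² = 285.20 — call this n₀.
Finite-population correction with N = 1,052: n = n₀ / (1 + (n₀−1)/N) = 285.20 / 1.27 = 224.57
Round up: n = 225.

225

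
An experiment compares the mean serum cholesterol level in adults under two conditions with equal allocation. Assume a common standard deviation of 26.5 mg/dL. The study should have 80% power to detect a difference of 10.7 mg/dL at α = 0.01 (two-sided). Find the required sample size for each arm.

144 per group

For two equal groups, n per group = 2·((z_{α/2} + z_β)·σ/δ)².
z_{α/2} = 2.576; z_β = 0.842 (power 80%).
n = 2 × (3.418 × 26.5 / 10.7)² = 2 × 71.66 = 143.32
Round up: n = 144 per group.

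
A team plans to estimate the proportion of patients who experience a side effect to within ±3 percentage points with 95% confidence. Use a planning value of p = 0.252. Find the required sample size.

805

For a proportion with margin E = 0.03 at 95% confidence, z = 1.960.
n = p̂(1−p̂)(z/E)² = 0.252 × 0.748 × (1.960/0.03)² = 804.58
Round up: n = 805.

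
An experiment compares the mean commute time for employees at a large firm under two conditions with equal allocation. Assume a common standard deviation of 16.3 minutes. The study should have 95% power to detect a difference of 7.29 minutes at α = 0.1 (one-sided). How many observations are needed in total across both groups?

172 total

For two equal groups, n per group = 2·((z_α + z_β)·σ/δ)².
z_α = 1.282; z_β = 1.645 (power 95%).
n = 2 × (2.927 × 16.3 / 7.29)² = 2 × 42.83 = 85.66
Round up: n = 86 per group.
Total across both groups: 2 × 86 = 172.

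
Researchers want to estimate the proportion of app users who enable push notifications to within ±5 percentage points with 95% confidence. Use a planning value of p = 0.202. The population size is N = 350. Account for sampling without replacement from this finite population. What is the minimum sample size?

For a proportion with margin E = 0.05 at 95% confidence, z = 1.960.
n = p̂(1−p̂)(z/E)² = 0.202 × 0.798 × (1.960/0.05)² = 247.70 — call this n₀.
Finite-population correction with N = 350: n = n₀ / (1 + (n₀−1)/N) = 247.70 / 1.705 = 145.28
Round up: n = 146.

146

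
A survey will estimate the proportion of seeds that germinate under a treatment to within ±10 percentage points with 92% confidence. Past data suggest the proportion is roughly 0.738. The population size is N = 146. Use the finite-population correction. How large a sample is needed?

43

For a proportion with margin E = 0.1 at 92% confidence, z = 1.751.
n = p̂(1−p̂)(z/E)² = 0.738 × 0.262 × (1.751/0.1)² = 59.28 — call this n₀.
Finite-population correction with N = 146: n = n₀ / (1 + (n₀−1)/N) = 59.28 / 1.399 = 42.37
Round up: n = 43.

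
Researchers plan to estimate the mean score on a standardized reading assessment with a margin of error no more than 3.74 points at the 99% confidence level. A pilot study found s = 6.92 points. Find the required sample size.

23

For a mean, the margin of error is E = z·σ/√n, so n = (zσ/E)².
At 99% confidence, z = 2.576.
n = (2.576 × 6.92 / 3.74)² = 22.72
Round up: n = 23.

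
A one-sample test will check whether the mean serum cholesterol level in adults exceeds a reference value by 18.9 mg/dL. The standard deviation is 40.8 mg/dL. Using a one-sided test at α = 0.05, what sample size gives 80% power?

For a one-sample z-test, n = ((z_α + z_β)·σ/δ)².
z_α = 1.645 (one-sided α = 0.05); z_β = 0.842 (power 80% → β = 0.2).
n = (2.487 × 40.8 / 18.9)² = 28.82
Round up: n = 29.

29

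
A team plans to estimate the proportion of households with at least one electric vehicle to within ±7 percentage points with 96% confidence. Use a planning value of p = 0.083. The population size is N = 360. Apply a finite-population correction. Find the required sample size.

For a proportion with margin E = 0.07 at 96% confidence, z = 2.054.
n = p̂(1−p̂)(z/E)² = 0.083 × 0.917 × (2.054/0.07)² = 65.53 — call this n₀.
Finite-population correction with N = 360: n = n₀ / (1 + (n₀−1)/N) = 65.53 / 1.179 = 55.58
Round up: n = 56.

n = 56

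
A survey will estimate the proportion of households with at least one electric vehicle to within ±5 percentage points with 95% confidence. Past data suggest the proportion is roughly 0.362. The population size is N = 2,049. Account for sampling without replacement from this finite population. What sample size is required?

For a proportion with margin E = 0.05 at 95% confidence, z = 1.960.
n = p̂(1−p̂)(z/E)² = 0.362 × 0.638 × (1.960/0.05)² = 354.90 — call this n₀.
Finite-population correction with N = 2,049: n = n₀ / (1 + (n₀−1)/N) = 354.90 / 1.173 = 302.56
Round up: n = 303.

303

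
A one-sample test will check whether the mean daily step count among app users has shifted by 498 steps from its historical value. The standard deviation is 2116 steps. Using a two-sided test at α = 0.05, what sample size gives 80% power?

142

For a one-sample z-test, n = ((z_{α/2} + z_β)·σ/δ)².
z_{α/2} = 1.960 (two-sided α = 0.05); z_β = 0.842 (power 80% → β = 0.2).
n = (2.802 × 2116 / 498)² = 141.75
Round up: n = 142.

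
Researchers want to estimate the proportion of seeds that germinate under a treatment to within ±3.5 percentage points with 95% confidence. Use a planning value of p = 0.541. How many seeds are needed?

779

For a proportion with margin E = 0.035 at 95% confidence, z = 1.960.
n = p̂(1−p̂)(z/E)² = 0.541 × 0.459 × (1.960/0.035)² = 778.73
Round up: n = 779.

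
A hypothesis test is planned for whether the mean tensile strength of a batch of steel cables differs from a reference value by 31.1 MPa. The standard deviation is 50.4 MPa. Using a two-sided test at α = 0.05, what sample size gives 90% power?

28

For a one-sample z-test, n = ((z_{α/2} + z_β)·σ/δ)².
z_{α/2} = 1.960 (two-sided α = 0.05); z_β = 1.282 (power 90% → β = 0.1).
n = (3.242 × 50.4 / 31.1)² = 27.60
Round up: n = 28.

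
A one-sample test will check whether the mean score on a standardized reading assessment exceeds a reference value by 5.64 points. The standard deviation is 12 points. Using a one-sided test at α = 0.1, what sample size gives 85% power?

For a one-sample z-test, n = ((z_α + z_β)·σ/δ)².
z_α = 1.282 (one-sided α = 0.1); z_β = 1.036 (power 85% → β = 0.15).
n = (2.318 × 12 / 5.64)² = 24.32
Round up: n = 25.

25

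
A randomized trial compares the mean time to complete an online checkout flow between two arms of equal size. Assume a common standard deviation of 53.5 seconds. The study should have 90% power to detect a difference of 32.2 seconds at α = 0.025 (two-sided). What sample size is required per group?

For two equal groups, n per group = 2·((z_{α/2} + z_β)·σ/δ)².
z_{α/2} = 2.241; z_β = 1.282 (power 90%).
n = 2 × (3.523 × 53.5 / 32.2)² = 2 × 34.26 = 68.52
Round up: n = 69 per group.

69 per group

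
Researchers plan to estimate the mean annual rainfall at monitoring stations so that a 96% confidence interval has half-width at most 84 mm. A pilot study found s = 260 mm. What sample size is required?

For a mean, the margin of error is E = z·σ/√n, so n = (zσ/E)².
At 96% confidence, z = 2.054.
n = (2.054 × 260 / 84)² = 40.42
Round up: n = 41.

n = 41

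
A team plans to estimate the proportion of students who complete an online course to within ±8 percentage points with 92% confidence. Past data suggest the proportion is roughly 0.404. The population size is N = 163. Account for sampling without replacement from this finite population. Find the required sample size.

For a proportion with margin E = 0.08 at 92% confidence, z = 1.751.
n = p̂(1−p̂)(z/E)² = 0.404 × 0.596 × (1.751/0.08)² = 115.35 — call this n₀.
Finite-population correction with N = 163: n = n₀ / (1 + (n₀−1)/N) = 115.35 / 1.702 = 67.77
Round up: n = 68.

68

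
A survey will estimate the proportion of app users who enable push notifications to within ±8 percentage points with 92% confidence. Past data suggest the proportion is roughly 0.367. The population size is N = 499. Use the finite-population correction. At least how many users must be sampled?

n = 92

For a proportion with margin E = 0.08 at 92% confidence, z = 1.751.
n = p̂(1−p̂)(z/E)² = 0.367 × 0.633 × (1.751/0.08)² = 111.29 — call this n₀.
Finite-population correction with N = 499: n = n₀ / (1 + (n₀−1)/N) = 111.29 / 1.221 = 91.15
Round up: n = 92.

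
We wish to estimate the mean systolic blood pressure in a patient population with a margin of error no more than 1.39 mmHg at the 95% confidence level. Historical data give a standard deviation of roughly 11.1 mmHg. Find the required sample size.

n = 245

For a mean, the margin of error is E = z·σ/√n, so n = (zσ/E)².
At 95% confidence, z = 1.960.
n = (1.960 × 11.1 / 1.39)² = 244.98
Round up: n = 245.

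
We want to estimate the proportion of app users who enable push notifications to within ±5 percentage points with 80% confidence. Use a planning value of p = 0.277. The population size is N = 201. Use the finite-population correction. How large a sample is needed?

80

For a proportion with margin E = 0.05 at 80% confidence, z = 1.282.
n = p̂(1−p̂)(z/E)² = 0.277 × 0.723 × (1.282/0.05)² = 131.66 — call this n₀.
Finite-population correction with N = 201: n = n₀ / (1 + (n₀−1)/N) = 131.66 / 1.65 = 79.79
Round up: n = 80.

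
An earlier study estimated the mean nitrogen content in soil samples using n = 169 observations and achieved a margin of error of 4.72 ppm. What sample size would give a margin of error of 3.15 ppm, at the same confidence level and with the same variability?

Margin of error scales as 1/√n, so n₂ = n₁·(E₁/E₂)².
n₂ = 169 × (4.72/3.15)² = 169 × 2.245 = 379.41
Round up: n₂ = 380.

380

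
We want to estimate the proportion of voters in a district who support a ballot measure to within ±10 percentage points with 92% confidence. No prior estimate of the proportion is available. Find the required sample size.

For a proportion with margin E = 0.1 at 92% confidence, z = 1.751.
With no prior estimate, use p = 0.5, which maximizes p(1−p) at 0.25.
n = 0.25 × (z/E)² = 0.25 × (1.751/0.1)² = 76.65
Round up: n = 77.

77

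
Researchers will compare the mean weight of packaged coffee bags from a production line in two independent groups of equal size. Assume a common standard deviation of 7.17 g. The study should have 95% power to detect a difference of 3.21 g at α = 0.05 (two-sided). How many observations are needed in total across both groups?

260 total

For two equal groups, n per group = 2·((z_{α/2} + z_β)·σ/δ)².
z_{α/2} = 1.960; z_β = 1.645 (power 95%).
n = 2 × (3.605 × 7.17 / 3.21)² = 2 × 64.84 = 129.68
Round up: n = 130 per group.
Total across both groups: 2 × 130 = 260.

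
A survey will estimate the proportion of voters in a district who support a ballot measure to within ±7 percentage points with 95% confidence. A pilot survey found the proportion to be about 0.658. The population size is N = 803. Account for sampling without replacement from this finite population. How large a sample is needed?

n = 145

For a proportion with margin E = 0.07 at 95% confidence, z = 1.960.
n = p̂(1−p̂)(z/E)² = 0.658 × 0.342 × (1.960/0.07)² = 176.43 — call this n₀.
Finite-population correction with N = 803: n = n₀ / (1 + (n₀−1)/N) = 176.43 / 1.218 = 144.85
Round up: n = 145.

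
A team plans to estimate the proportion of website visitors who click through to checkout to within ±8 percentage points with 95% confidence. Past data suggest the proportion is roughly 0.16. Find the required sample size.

For a proportion with margin E = 0.08 at 95% confidence, z = 1.960.
n = p̂(1−p̂)(z/E)² = 0.16 × 0.84 × (1.960/0.08)² = 80.67
Round up: n = 81.

81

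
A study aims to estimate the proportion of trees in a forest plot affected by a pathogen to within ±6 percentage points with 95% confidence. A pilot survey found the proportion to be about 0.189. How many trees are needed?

n = 164

For a proportion with margin E = 0.06 at 95% confidence, z = 1.960.
n = p̂(1−p̂)(z/E)² = 0.189 × 0.811 × (1.960/0.06)² = 163.57
Round up: n = 164.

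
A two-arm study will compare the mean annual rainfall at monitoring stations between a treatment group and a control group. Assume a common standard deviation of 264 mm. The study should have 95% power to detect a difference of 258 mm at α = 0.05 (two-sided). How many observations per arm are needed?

For two equal groups, n per group = 2·((z_{α/2} + z_β)·σ/δ)².
z_{α/2} = 1.960; z_β = 1.645 (power 95%).
n = 2 × (3.605 × 264 / 258)² = 2 × 13.61 = 27.22
Round up: n = 28 per group.

28 per group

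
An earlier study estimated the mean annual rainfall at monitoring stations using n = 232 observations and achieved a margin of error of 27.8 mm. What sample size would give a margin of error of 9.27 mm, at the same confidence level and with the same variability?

2087

Margin of error scales as 1/√n, so n₂ = n₁·(E₁/E₂)².
n₂ = 232 × (27.8/9.27)² = 232 × 8.994 = 2086.61
Round up: n₂ = 2087.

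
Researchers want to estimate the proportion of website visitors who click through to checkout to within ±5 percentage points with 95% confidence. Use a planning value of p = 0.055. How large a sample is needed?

80

For a proportion with margin E = 0.05 at 95% confidence, z = 1.960.
n = p̂(1−p̂)(z/E)² = 0.055 × 0.945 × (1.960/0.05)² = 79.87
Round up: n = 80.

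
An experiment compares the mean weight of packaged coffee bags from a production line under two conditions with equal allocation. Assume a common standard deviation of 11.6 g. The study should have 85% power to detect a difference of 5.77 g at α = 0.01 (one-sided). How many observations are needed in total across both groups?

For two equal groups, n per group = 2·((z_α + z_β)·σ/δ)².
z_α = 2.326; z_β = 1.036 (power 85%).
n = 2 × (3.362 × 11.6 / 5.77)² = 2 × 45.68 = 91.36
Round up: n = 92 per group.
Total across both groups: 2 × 92 = 184.

184 total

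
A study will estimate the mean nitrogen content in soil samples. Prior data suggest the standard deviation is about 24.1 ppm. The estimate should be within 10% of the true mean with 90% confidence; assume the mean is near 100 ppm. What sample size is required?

For a mean, the margin of error is E = z·σ/√n, so n = (zσ/E)².
At 90% confidence, z = 1.645.
E = 10% of 100 = 10 ppm.
n = (1.645 × 24.1 / 10)² = 15.72
Round up: n = 16.

16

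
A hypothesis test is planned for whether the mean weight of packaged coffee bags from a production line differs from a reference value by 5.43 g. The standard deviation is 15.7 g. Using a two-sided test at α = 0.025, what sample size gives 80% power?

For a one-sample z-test, n = ((z_{α/2} + z_β)·σ/δ)².
z_{α/2} = 2.241 (two-sided α = 0.025); z_β = 0.842 (power 80% → β = 0.2).
n = (3.083 × 15.7 / 5.43)² = 79.46
Round up: n = 80.

n = 80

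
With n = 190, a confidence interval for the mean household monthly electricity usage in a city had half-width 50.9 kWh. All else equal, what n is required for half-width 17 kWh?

Margin of error scales as 1/√n, so n₂ = n₁·(E₁/E₂)².
n₂ = 190 × (50.9/17)² = 190 × 8.965 = 1703.35
Round up: n₂ = 1704.

1704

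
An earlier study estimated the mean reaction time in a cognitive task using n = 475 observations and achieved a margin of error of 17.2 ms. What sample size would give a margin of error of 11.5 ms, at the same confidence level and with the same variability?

1063

Margin of error scales as 1/√n, so n₂ = n₁·(E₁/E₂)².
n₂ = 475 × (17.2/11.5)² = 475 × 2.237 = 1062.58
Round up: n₂ = 1063.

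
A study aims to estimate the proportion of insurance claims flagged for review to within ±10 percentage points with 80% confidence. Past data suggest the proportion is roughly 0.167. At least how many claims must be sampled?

23

For a proportion with margin E = 0.1 at 80% confidence, z = 1.282.
n = p̂(1−p̂)(z/E)² = 0.167 × 0.833 × (1.282/0.1)² = 22.86
Round up: n = 23.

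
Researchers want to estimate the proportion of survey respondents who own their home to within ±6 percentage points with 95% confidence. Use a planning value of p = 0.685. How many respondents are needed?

231

For a proportion with margin E = 0.06 at 95% confidence, z = 1.960.
n = p̂(1−p̂)(z/E)² = 0.685 × 0.315 × (1.960/0.06)² = 230.26
Round up: n = 231.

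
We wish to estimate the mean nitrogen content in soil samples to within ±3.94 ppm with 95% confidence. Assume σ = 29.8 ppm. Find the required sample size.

For a mean, the margin of error is E = z·σ/√n, so n = (zσ/E)².
At 95% confidence, z = 1.960.
n = (1.960 × 29.8 / 3.94)² = 219.76
Round up: n = 220.

220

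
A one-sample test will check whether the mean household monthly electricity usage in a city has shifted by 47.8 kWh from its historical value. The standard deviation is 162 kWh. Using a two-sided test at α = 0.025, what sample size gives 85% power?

n = 124

For a one-sample z-test, n = ((z_{α/2} + z_β)·σ/δ)².
z_{α/2} = 2.241 (two-sided α = 0.025); z_β = 1.036 (power 85% → β = 0.15).
n = (3.277 × 162 / 47.8)² = 123.35
Round up: n = 124.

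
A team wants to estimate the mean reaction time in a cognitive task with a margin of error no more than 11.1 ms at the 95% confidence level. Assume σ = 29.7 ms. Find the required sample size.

n = 28

For a mean, the margin of error is E = z·σ/√n, so n = (zσ/E)².
At 95% confidence, z = 1.960.
n = (1.960 × 29.7 / 11.1)² = 27.50
Round up: n = 28.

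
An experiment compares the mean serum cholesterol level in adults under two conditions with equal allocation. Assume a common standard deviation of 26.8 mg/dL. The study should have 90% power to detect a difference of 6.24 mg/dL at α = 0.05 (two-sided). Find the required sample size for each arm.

For two equal groups, n per group = 2·((z_{α/2} + z_β)·σ/δ)².
z_{α/2} = 1.960; z_β = 1.282 (power 90%).
n = 2 × (3.242 × 26.8 / 6.24)² = 2 × 193.88 = 387.76
Round up: n = 388 per group.

388 per group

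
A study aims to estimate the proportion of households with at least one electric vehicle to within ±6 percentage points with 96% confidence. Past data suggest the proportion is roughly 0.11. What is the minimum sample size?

For a proportion with margin E = 0.06 at 96% confidence, z = 2.054.
n = p̂(1−p̂)(z/E)² = 0.11 × 0.89 × (2.054/0.06)² = 114.73
Round up: n = 115.

n = 115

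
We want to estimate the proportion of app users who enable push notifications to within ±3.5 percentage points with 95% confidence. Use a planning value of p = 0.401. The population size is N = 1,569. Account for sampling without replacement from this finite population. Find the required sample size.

For a proportion with margin E = 0.035 at 95% confidence, z = 1.960.
n = p̂(1−p̂)(z/E)² = 0.401 × 0.599 × (1.960/0.035)² = 753.26 — call this n₀.
Finite-population correction with N = 1,569: n = n₀ / (1 + (n₀−1)/N) = 753.26 / 1.479 = 509.30
Round up: n = 510.

n = 510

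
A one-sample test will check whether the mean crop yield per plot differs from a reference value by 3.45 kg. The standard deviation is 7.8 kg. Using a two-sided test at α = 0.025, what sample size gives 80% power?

n = 49

For a one-sample z-test, n = ((z_{α/2} + z_β)·σ/δ)².
z_{α/2} = 2.241 (two-sided α = 0.025); z_β = 0.842 (power 80% → β = 0.2).
n = (3.083 × 7.8 / 3.45)² = 48.58
Round up: n = 49.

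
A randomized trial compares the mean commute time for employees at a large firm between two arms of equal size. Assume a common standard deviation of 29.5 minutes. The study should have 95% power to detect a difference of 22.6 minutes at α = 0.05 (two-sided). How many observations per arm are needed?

For two equal groups, n per group = 2·((z_{α/2} + z_β)·σ/δ)².
z_{α/2} = 1.960; z_β = 1.645 (power 95%).
n = 2 × (3.605 × 29.5 / 22.6)² = 2 × 22.14 = 44.28
Round up: n = 45 per group.

45 per group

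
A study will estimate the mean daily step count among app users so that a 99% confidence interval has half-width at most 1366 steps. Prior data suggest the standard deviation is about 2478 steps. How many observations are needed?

22

For a mean, the margin of error is E = z·σ/√n, so n = (zσ/E)².
At 99% confidence, z = 2.576.
n = (2.576 × 2478 / 1366)² = 21.84
Round up: n = 22.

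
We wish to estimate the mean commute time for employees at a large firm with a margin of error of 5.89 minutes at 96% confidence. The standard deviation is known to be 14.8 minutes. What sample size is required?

For a mean, the margin of error is E = z·σ/√n, so n = (zσ/E)².
At 96% confidence, z = 2.054.
n = (2.054 × 14.8 / 5.89)² = 26.64
Round up: n = 27.

n = 27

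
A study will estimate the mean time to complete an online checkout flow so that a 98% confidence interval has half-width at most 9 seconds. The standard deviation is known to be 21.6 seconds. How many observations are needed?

32

For a mean, the margin of error is E = z·σ/√n, so n = (zσ/E)².
At 98% confidence, z = 2.326.
n = (2.326 × 21.6 / 9)² = 31.16
Round up: n = 32.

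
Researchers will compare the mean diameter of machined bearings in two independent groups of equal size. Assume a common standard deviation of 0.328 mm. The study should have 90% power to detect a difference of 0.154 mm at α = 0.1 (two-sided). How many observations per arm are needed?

78 per group

For two equal groups, n per group = 2·((z_{α/2} + z_β)·σ/δ)².
z_{α/2} = 1.645; z_β = 1.282 (power 90%).
n = 2 × (2.927 × 0.328 / 0.154)² = 2 × 38.86 = 77.72
Round up: n = 78 per group.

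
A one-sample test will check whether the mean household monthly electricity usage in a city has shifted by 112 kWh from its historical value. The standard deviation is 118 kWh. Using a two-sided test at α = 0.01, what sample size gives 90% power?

17

For a one-sample z-test, n = ((z_{α/2} + z_β)·σ/δ)².
z_{α/2} = 2.576 (two-sided α = 0.01); z_β = 1.282 (power 90% → β = 0.1).
n = (3.858 × 118 / 112)² = 16.52
Round up: n = 17.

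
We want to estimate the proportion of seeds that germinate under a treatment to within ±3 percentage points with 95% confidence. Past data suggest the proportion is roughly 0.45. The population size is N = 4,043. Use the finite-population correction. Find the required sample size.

For a proportion with margin E = 0.03 at 95% confidence, z = 1.960.
n = p̂(1−p̂)(z/E)² = 0.45 × 0.55 × (1.960/0.03)² = 1056.44 — call this n₀.
Finite-population correction with N = 4,043: n = n₀ / (1 + (n₀−1)/N) = 1056.44 / 1.261 = 837.78
Round up: n = 838.

838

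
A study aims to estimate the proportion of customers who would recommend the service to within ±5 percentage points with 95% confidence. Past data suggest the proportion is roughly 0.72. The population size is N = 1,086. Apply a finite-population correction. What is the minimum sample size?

n = 242

For a proportion with margin E = 0.05 at 95% confidence, z = 1.960.
n = p̂(1−p̂)(z/E)² = 0.72 × 0.28 × (1.960/0.05)² = 309.79 — call this n₀.
Finite-population correction with N = 1,086: n = n₀ / (1 + (n₀−1)/N) = 309.79 / 1.284 = 241.27
Round up: n = 242.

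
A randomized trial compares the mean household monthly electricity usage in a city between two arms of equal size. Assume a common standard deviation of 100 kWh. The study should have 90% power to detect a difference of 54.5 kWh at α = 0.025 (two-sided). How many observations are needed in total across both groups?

168 total

For two equal groups, n per group = 2·((z_{α/2} + z_β)·σ/δ)².
z_{α/2} = 2.241; z_β = 1.282 (power 90%).
n = 2 × (3.523 × 100 / 54.5)² = 2 × 41.79 = 83.58
Round up: n = 84 per group.
Total across both groups: 2 × 84 = 168.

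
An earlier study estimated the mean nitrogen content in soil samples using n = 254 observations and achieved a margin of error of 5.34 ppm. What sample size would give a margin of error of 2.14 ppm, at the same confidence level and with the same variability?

n = 1582

Margin of error scales as 1/√n, so n₂ = n₁·(E₁/E₂)².
n₂ = 254 × (5.34/2.14)² = 254 × 6.227 = 1581.66
Round up: n₂ = 1582.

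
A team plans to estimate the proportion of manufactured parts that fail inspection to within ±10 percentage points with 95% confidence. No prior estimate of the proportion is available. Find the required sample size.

97

For a proportion with margin E = 0.1 at 95% confidence, z = 1.960.
With no prior estimate, use p = 0.5, which maximizes p(1−p) at 0.25.
n = 0.25 × (z/E)² = 0.25 × (1.960/0.1)² = 96.04
Round up: n = 97.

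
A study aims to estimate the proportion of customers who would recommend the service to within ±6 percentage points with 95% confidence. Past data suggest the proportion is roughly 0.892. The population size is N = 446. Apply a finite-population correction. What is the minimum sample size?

For a proportion with margin E = 0.06 at 95% confidence, z = 1.960.
n = p̂(1−p̂)(z/E)² = 0.892 × 0.108 × (1.960/0.06)² = 102.80 — call this n₀.
Finite-population correction with N = 446: n = n₀ / (1 + (n₀−1)/N) = 102.80 / 1.228 = 83.71
Round up: n = 84.

n = 84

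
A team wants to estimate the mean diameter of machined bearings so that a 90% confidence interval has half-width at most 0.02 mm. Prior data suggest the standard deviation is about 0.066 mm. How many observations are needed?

For a mean, the margin of error is E = z·σ/√n, so n = (zσ/E)².
At 90% confidence, z = 1.645.
n = (1.645 × 0.066 / 0.02)² = 29.47
Round up: n = 30.

30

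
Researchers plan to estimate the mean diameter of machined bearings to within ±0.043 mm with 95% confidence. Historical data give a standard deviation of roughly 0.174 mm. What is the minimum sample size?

For a mean, the margin of error is E = z·σ/√n, so n = (zσ/E)².
At 95% confidence, z = 1.960.
n = (1.960 × 0.174 / 0.043)² = 62.90
Round up: n = 63.

63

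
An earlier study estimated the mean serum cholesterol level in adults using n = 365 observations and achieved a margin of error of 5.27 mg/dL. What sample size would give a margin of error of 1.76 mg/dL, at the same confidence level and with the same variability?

n = 3273

Margin of error scales as 1/√n, so n₂ = n₁·(E₁/E₂)².
n₂ = 365 × (5.27/1.76)² = 365 × 8.966 = 3272.59
Round up: n₂ = 3273.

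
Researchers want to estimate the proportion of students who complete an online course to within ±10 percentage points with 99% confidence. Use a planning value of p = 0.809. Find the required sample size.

103

For a proportion with margin E = 0.1 at 99% confidence, z = 2.576.
n = p̂(1−p̂)(z/E)² = 0.809 × 0.191 × (2.576/0.1)² = 102.54
Round up: n = 103.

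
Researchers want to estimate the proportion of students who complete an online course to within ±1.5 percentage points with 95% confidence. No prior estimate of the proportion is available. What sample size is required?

For a proportion with margin E = 0.015 at 95% confidence, z = 1.960.
With no prior estimate, use p = 0.5, which maximizes p(1−p) at 0.25.
n = 0.25 × (z/E)² = 0.25 × (1.960/0.015)² = 4268.44
Round up: n = 4269.

n = 4269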